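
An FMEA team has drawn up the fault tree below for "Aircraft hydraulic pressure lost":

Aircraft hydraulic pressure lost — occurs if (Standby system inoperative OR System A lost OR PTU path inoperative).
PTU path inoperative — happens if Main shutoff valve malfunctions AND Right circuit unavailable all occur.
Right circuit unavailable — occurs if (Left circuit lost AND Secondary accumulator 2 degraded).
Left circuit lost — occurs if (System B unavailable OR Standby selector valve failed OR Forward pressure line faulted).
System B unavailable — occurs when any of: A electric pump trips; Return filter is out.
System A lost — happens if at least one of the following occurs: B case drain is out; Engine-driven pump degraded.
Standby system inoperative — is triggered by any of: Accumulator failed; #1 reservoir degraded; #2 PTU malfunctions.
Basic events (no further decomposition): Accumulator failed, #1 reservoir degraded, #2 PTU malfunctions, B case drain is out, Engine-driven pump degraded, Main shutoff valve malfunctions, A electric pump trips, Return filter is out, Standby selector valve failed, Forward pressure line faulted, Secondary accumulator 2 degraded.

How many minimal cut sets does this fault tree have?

9

Standby system inoperative [OR]: union of children's cut sets → 3 cut set(s).
System A lost [OR]: union of children's cut sets → 2 cut set(s).
System B unavailable [OR]: union of children's cut sets → 2 cut set(s).
Left circuit lost [OR]: union of children's cut sets → 4 cut set(s).
Right circuit unavailable [AND]: one cut set from each child combined → 4 × 1 = 4 cut set(s).
PTU path inoperative [AND]: one cut set from each child combined → 1 × 4 = 4 cut set(s).
Aircraft hydraulic pressure lost [OR]: union of children's cut sets → 9 cut set(s).
Minimal cut sets: {Accumulator failed}; {#1 reservoir degraded}; {#2 PTU malfunctions}; {B case drain is out}; {Engine-driven pump degraded}; {A electric pump trips, Main shutoff valve malfunctions, Secondary accumulator 2 degraded}; {Main shutoff valve malfunctions, Return filter is out, Secondary accumulator 2 degraded}; {Main shutoff valve malfunctions, Secondary accumulator 2 degraded, Standby selector valve failed}; {Forward pressure line faulted, Main shutoff valve malfunctions, Secondary accumulator 2 degraded}.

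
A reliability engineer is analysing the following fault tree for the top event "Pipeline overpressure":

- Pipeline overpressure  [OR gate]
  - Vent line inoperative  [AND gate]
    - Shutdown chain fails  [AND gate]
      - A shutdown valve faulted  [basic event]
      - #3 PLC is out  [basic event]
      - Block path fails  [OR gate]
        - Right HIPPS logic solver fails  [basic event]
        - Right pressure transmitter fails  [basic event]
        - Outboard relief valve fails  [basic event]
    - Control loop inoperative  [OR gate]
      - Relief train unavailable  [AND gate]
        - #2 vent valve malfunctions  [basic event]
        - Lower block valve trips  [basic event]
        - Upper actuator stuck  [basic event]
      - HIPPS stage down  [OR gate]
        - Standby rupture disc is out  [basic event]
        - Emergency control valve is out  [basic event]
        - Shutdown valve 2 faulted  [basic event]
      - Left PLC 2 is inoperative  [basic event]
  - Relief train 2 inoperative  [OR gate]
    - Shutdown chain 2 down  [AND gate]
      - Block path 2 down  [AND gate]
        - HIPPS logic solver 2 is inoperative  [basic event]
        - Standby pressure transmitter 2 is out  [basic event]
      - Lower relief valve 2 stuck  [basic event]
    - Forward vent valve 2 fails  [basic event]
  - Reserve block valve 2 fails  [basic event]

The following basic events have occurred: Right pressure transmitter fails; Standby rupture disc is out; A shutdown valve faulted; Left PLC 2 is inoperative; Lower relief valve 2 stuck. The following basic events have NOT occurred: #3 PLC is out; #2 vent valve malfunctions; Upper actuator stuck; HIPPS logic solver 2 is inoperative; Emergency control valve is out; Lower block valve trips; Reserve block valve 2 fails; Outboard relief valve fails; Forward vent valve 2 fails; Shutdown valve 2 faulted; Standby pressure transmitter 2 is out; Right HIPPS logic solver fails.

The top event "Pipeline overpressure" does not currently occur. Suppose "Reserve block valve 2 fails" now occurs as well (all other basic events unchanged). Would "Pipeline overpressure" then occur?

Counterfactual: set "Reserve block valve 2 fails" to occurred.
Block path fails [OR]: Right HIPPS logic solver fails=not, Right pressure transmitter fails=occurs, Outboard relief valve fails=not → at least one input occurs → occurs.
Shutdown chain fails [AND]: A shutdown valve faulted=occurs, #3 PLC is out=not, Block path fails=occurs → not all inputs occur → does not occur.
Relief train unavailable [AND]: #2 vent valve malfunctions=not, Lower block valve trips=not, Upper actuator stuck=not → not all inputs occur → does not occur.
HIPPS stage down [OR]: Standby rupture disc is out=occurs, Emergency control valve is out=not, Shutdown valve 2 faulted=not → at least one input occurs → occurs.
Control loop inoperative [OR]: Relief train unavailable=not, HIPPS stage down=occurs, Left PLC 2 is inoperative=occurs → at least one input occurs → occurs.
Vent line inoperative [AND]: Shutdown chain fails=not, Control loop inoperative=occurs → not all inputs occur → does not occur.
Block path 2 down [AND]: HIPPS logic solver 2 is inoperative=not, Standby pressure transmitter 2 is out=not → not all inputs occur → does not occur.
Shutdown chain 2 down [AND]: Block path 2 down=not, Lower relief valve 2 stuck=occurs → not all inputs occur → does not occur.
Relief train 2 inoperative [OR]: Shutdown chain 2 down=not, Forward vent valve 2 fails=not → no input occurs → does not occur.
Pipeline overpressure [OR]: Vent line inoperative=not, Relief train 2 inoperative=not, Reserve block valve 2 fails=occurs → at least one input occurs → occurs.

Yes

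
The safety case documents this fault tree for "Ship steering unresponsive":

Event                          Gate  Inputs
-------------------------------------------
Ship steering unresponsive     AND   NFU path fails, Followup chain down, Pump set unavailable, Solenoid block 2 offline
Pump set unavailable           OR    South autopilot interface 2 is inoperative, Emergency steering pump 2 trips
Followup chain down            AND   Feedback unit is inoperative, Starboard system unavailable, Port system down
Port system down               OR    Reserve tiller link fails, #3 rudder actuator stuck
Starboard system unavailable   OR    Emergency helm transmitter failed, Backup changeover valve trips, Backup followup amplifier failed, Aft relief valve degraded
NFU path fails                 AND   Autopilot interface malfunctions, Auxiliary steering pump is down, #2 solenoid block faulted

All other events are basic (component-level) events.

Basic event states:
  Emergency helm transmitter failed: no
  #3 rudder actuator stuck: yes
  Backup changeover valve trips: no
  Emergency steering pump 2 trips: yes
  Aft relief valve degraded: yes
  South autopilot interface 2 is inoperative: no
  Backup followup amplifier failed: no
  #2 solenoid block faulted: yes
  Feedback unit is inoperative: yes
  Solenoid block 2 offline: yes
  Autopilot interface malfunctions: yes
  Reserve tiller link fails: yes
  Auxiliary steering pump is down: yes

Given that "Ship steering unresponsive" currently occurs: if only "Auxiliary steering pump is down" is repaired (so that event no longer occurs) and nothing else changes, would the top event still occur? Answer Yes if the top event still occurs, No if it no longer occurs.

No

Counterfactual: set "Auxiliary steering pump is down" to not occurred.
NFU path fails [AND]: Autopilot interface malfunctions=occurs, Auxiliary steering pump is down=not, #2 solenoid block faulted=occurs → not all inputs occur → does not occur.
Starboard system unavailable [OR]: Emergency helm transmitter failed=not, Backup changeover valve trips=not, Backup followup amplifier failed=not, Aft relief valve degraded=occurs → at least one input occurs → occurs.
Port system down [OR]: Reserve tiller link fails=occurs, #3 rudder actuator stuck=occurs → at least one input occurs → occurs.
Followup chain down [AND]: Feedback unit is inoperative=occurs, Starboard system unavailable=occurs, Port system down=occurs → all inputs occur → occurs.
Pump set unavailable [OR]: South autopilot interface 2 is inoperative=not, Emergency steering pump 2 trips=occurs → at least one input occurs → occurs.
Ship steering unresponsive [AND]: NFU path fails=not, Followup chain down=occurs, Pump set unavailable=occurs, Solenoid block 2 offline=occurs → not all inputs occur → does not occur.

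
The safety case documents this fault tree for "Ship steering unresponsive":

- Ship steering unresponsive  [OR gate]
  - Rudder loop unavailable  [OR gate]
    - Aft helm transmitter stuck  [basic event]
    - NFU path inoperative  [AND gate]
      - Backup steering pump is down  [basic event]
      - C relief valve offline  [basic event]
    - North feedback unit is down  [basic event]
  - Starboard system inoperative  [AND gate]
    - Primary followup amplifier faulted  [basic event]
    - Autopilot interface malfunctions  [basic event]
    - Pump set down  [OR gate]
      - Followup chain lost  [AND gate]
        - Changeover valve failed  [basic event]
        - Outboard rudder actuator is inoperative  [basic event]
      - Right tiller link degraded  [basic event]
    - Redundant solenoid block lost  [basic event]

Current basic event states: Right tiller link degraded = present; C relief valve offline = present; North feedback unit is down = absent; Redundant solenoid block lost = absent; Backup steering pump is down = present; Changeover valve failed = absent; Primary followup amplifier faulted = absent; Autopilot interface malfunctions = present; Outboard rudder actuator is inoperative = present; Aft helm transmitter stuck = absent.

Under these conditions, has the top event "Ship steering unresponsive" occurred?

Yes

NFU path inoperative [AND]: Backup steering pump is down=occurs, C relief valve offline=occurs → all inputs occur → occurs.
Rudder loop unavailable [OR]: Aft helm transmitter stuck=not, NFU path inoperative=occurs, North feedback unit is down=not → at least one input occurs → occurs.
Followup chain lost [AND]: Changeover valve failed=not, Outboard rudder actuator is inoperative=occurs → not all inputs occur → does not occur.
Pump set down [OR]: Followup chain lost=not, Right tiller link degraded=occurs → at least one input occurs → occurs.
Starboard system inoperative [AND]: Primary followup amplifier faulted=not, Autopilot interface malfunctions=occurs, Pump set down=occurs, Redundant solenoid block lost=not → not all inputs occur → does not occur.
Ship steering unresponsive [OR]: Rudder loop unavailable=occurs, Starboard system inoperative=not → at least one input occurs → occurs.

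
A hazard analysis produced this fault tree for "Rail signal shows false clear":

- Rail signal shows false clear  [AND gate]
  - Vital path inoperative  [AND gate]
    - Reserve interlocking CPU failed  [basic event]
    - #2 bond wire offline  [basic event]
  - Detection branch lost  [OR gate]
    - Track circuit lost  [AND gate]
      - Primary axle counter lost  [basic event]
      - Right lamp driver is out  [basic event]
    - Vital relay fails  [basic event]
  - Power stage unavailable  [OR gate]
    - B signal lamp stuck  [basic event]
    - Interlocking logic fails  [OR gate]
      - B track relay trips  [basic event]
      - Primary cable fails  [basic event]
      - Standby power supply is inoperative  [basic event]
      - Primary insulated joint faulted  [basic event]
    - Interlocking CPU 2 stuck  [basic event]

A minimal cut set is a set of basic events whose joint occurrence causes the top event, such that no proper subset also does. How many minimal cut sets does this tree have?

Vital path inoperative [AND]: one cut set from each child combined → 1 × 1 = 1 cut set(s).
Track circuit lost [AND]: one cut set from each child combined → 1 × 1 = 1 cut set(s).
Detection branch lost [OR]: union of children's cut sets → 2 cut set(s).
Interlocking logic fails [OR]: union of children's cut sets → 4 cut set(s).
Power stage unavailable [OR]: union of children's cut sets → 6 cut set(s).
Rail signal shows false clear [AND]: one cut set from each child combined → 1 × 2 × 6 = 12 cut set(s).

12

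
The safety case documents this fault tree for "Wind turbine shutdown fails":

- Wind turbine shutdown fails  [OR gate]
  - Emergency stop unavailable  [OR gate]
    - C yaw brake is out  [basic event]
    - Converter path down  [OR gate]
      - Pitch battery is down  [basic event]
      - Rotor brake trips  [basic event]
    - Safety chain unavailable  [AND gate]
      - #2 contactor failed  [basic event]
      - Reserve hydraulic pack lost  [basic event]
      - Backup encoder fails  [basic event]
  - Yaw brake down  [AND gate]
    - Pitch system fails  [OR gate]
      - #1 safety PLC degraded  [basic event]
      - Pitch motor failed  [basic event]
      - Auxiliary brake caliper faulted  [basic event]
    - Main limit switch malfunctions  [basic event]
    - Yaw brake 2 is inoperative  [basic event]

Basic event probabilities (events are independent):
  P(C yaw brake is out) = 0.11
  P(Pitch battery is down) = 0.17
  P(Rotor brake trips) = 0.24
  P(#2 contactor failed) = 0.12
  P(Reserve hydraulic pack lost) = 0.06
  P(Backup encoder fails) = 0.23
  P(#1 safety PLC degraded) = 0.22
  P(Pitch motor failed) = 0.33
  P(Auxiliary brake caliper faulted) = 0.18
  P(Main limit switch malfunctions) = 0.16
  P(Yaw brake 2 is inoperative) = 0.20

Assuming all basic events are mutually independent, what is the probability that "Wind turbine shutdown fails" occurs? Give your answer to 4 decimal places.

P(Converter path down) [OR] = 1 − (1−0.17) × (1−0.24) = 0.369200
P(Safety chain unavailable) [AND] = 0.12 × 0.06 × 0.23 = 0.001656
P(Emergency stop unavailable) [OR] = 1 − (1−0.11) × (1−0.369200) × (1−0.001656) = 0.439518
P(Pitch system fails) [OR] = 1 − (1−0.22) × (1−0.33) × (1−0.18) = 0.571468
P(Yaw brake down) [AND] = 0.571468 × 0.16 × 0.20 = 0.018287
P(Wind turbine shutdown fails) [OR] = 1 − (1−0.439518) × (1−0.018287) = 0.449768
Rounded to 4 decimal places: P(Wind turbine shutdown fails) ≈ 0.4498.

0.4498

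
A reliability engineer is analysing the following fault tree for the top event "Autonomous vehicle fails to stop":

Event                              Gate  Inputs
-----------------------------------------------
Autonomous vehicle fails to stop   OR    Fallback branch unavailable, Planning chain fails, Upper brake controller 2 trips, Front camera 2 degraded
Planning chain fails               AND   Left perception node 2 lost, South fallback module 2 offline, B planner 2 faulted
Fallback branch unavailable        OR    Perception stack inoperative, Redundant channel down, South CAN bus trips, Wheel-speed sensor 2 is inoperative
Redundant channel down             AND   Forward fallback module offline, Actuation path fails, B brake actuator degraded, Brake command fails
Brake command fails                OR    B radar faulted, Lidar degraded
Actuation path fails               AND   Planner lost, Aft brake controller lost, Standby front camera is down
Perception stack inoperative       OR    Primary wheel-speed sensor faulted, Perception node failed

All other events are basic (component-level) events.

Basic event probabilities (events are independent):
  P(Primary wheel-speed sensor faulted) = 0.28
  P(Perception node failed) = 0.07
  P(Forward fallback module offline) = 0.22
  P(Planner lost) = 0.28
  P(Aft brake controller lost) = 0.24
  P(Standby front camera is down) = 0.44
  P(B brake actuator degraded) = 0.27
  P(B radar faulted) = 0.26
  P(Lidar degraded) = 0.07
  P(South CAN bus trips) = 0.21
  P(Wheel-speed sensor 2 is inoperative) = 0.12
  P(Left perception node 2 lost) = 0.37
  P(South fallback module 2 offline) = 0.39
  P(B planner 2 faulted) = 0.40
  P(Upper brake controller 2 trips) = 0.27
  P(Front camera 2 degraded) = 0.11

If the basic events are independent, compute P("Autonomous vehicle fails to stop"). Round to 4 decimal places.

0.7152

P(Perception stack inoperative) [OR] = 1 − (1−0.28) × (1−0.07) = 0.330400
P(Actuation path fails) [AND] = 0.28 × 0.24 × 0.44 = 0.029568
P(Brake command fails) [OR] = 1 − (1−0.26) × (1−0.07) = 0.311800
P(Redundant channel down) [AND] = 0.22 × 0.029568 × 0.27 × 0.311800 = 0.000548
P(Fallback branch unavailable) [OR] = 1 − (1−0.330400) × (1−0.000548) × (1−0.21) × (1−0.12) = 0.534749
P(Planning chain fails) [AND] = 0.37 × 0.39 × 0.40 = 0.057720
P(Autonomous vehicle fails to stop) [OR] = 1 − (1−0.534749) × (1−0.057720) × (1−0.27) × (1−0.11) = 0.715174
Rounded to 4 decimal places: P(Autonomous vehicle fails to stop) ≈ 0.7152.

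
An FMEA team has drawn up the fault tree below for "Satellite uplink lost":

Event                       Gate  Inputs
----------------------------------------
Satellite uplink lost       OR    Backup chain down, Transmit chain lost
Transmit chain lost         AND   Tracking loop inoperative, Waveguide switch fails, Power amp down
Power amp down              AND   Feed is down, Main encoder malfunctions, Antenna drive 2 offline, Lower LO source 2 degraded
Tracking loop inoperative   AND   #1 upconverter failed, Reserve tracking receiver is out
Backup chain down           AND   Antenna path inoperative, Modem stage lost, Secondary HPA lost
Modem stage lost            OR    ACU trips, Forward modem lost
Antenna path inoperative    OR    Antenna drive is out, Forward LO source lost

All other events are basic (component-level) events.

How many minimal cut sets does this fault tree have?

5

Antenna path inoperative [OR]: union of children's cut sets → 2 cut set(s).
Modem stage lost [OR]: union of children's cut sets → 2 cut set(s).
Backup chain down [AND]: one cut set from each child combined → 2 × 2 × 1 = 4 cut set(s).
Tracking loop inoperative [AND]: one cut set from each child combined → 1 × 1 = 1 cut set(s).
Power amp down [AND]: one cut set from each child combined → 1 × 1 × 1 × 1 = 1 cut set(s).
Transmit chain lost [AND]: one cut set from each child combined → 1 × 1 × 1 = 1 cut set(s).
Satellite uplink lost [OR]: union of children's cut sets → 5 cut set(s).
Minimal cut sets: {ACU trips, Antenna drive is out, Secondary HPA lost}; {Antenna drive is out, Forward modem lost, Secondary HPA lost}; {ACU trips, Forward LO source lost, Secondary HPA lost}; {Forward LO source lost, Forward modem lost, Secondary HPA lost}; {#1 upconverter failed, Antenna drive 2 offline, Feed is down, Lower LO source 2 degraded, Main encoder malfunctions, Reserve tracking receiver is out, Waveguide switch fails}.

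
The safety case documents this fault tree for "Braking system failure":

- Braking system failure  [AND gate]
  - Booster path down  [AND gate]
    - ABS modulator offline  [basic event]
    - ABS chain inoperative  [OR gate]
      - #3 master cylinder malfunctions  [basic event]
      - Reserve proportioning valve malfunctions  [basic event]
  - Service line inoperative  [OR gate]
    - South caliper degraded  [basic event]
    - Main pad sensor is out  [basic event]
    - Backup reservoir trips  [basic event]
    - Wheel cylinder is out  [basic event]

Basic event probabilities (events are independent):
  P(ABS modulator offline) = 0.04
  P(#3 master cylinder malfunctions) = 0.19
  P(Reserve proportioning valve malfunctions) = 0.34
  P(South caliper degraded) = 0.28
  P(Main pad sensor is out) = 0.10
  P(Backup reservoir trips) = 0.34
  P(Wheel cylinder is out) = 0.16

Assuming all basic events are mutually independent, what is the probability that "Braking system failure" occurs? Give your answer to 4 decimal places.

0.0119

P(ABS chain inoperative) [OR] = 1 − (1−0.19) × (1−0.34) = 0.465400
P(Booster path down) [AND] = 0.04 × 0.465400 = 0.018616
P(Service line inoperative) [OR] = 1 − (1−0.28) × (1−0.10) × (1−0.34) × (1−0.16) = 0.640749
P(Braking system failure) [AND] = 0.018616 × 0.640749 = 0.011928
Rounded to 4 decimal places: P(Braking system failure) ≈ 0.0119.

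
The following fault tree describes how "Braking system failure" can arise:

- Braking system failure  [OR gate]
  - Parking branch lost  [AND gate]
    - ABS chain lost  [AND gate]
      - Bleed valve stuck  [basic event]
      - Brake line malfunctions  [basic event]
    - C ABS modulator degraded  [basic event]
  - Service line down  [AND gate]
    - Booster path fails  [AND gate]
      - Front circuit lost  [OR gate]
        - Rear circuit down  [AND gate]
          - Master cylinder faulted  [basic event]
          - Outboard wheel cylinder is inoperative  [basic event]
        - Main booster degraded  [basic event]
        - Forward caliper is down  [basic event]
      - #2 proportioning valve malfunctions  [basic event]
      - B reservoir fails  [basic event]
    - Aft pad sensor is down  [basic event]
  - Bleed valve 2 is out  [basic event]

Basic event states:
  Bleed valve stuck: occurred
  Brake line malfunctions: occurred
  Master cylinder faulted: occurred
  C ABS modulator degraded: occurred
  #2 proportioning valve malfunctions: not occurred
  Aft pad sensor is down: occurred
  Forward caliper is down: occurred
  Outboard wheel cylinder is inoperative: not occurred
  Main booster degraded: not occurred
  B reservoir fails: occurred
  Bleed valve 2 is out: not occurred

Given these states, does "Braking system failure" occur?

ABS chain lost [AND]: Bleed valve stuck=occurs, Brake line malfunctions=occurs → all inputs occur → occurs.
Parking branch lost [AND]: ABS chain lost=occurs, C ABS modulator degraded=occurs → all inputs occur → occurs.
Rear circuit down [AND]: Master cylinder faulted=occurs, Outboard wheel cylinder is inoperative=not → not all inputs occur → does not occur.
Front circuit lost [OR]: Rear circuit down=not, Main booster degraded=not, Forward caliper is down=occurs → at least one input occurs → occurs.
Booster path fails [AND]: Front circuit lost=occurs, #2 proportioning valve malfunctions=not, B reservoir fails=occurs → not all inputs occur → does not occur.
Service line down [AND]: Booster path fails=not, Aft pad sensor is down=occurs → not all inputs occur → does not occur.
Braking system failure [OR]: Parking branch lost=occurs, Service line down=not, Bleed valve 2 is out=not → at least one input occurs → occurs.

Yes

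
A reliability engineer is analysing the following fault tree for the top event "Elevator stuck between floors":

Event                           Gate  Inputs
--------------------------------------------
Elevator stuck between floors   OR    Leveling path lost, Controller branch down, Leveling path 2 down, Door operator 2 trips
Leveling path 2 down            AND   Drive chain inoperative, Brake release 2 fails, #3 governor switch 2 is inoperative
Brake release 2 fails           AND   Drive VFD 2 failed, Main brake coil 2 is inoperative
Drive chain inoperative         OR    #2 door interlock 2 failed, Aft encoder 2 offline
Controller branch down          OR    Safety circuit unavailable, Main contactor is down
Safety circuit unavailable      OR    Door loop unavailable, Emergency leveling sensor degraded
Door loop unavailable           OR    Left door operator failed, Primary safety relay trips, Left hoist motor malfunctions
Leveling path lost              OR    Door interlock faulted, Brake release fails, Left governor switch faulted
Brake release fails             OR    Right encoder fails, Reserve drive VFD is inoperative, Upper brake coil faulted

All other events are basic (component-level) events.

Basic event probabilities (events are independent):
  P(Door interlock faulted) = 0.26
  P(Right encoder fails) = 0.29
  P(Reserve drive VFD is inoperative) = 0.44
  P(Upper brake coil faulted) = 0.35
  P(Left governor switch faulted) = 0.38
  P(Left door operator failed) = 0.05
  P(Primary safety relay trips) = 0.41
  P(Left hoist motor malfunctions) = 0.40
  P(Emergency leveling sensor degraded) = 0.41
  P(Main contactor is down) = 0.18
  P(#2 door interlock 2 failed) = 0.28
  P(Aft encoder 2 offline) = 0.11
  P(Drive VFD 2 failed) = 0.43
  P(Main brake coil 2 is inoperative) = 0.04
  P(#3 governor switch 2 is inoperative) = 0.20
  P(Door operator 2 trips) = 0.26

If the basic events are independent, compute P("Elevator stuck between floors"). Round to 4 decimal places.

0.9857

P(Brake release fails) [OR] = 1 − (1−0.29) × (1−0.44) × (1−0.35) = 0.741560
P(Leveling path lost) [OR] = 1 − (1−0.26) × (1−0.741560) × (1−0.38) = 0.881428
P(Door loop unavailable) [OR] = 1 − (1−0.05) × (1−0.41) × (1−0.40) = 0.663700
P(Safety circuit unavailable) [OR] = 1 − (1−0.663700) × (1−0.41) = 0.801583
P(Controller branch down) [OR] = 1 − (1−0.801583) × (1−0.18) = 0.837298
P(Drive chain inoperative) [OR] = 1 − (1−0.28) × (1−0.11) = 0.359200
P(Brake release 2 fails) [AND] = 0.43 × 0.04 = 0.017200
P(Leveling path 2 down) [AND] = 0.359200 × 0.017200 × 0.20 = 0.001236
P(Elevator stuck between floors) [OR] = 1 − (1−0.881428) × (1−0.837298) × (1−0.001236) × (1−0.26) = 0.985742
Rounded to 4 decimal places: P(Elevator stuck between floors) ≈ 0.9857.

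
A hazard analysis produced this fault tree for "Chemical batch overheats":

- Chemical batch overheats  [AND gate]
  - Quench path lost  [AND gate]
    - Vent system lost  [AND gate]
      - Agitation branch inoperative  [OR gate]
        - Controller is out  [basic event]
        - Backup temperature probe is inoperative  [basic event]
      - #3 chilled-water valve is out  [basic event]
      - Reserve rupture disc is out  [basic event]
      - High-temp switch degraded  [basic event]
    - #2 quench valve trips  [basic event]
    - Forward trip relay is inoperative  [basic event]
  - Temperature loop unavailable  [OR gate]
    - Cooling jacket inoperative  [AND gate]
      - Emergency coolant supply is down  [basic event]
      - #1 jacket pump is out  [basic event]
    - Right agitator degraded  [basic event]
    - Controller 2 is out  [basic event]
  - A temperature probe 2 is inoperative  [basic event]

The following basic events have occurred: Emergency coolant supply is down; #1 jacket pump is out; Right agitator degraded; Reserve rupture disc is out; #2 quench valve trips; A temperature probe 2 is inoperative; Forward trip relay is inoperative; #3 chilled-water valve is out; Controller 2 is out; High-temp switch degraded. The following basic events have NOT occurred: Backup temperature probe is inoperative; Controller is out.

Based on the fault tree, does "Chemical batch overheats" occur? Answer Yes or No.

No

Agitation branch inoperative [OR]: Controller is out=not, Backup temperature probe is inoperative=not → no input occurs → does not occur.
Vent system lost [AND]: Agitation branch inoperative=not, #3 chilled-water valve is out=occurs, Reserve rupture disc is out=occurs, High-temp switch degraded=occurs → not all inputs occur → does not occur.
Quench path lost [AND]: Vent system lost=not, #2 quench valve trips=occurs, Forward trip relay is inoperative=occurs → not all inputs occur → does not occur.
Cooling jacket inoperative [AND]: Emergency coolant supply is down=occurs, #1 jacket pump is out=occurs → all inputs occur → occurs.
Temperature loop unavailable [OR]: Cooling jacket inoperative=occurs, Right agitator degraded=occurs, Controller 2 is out=occurs → at least one input occurs → occurs.
Chemical batch overheats [AND]: Quench path lost=not, Temperature loop unavailable=occurs, A temperature probe 2 is inoperative=occurs → not all inputs occur → does not occur.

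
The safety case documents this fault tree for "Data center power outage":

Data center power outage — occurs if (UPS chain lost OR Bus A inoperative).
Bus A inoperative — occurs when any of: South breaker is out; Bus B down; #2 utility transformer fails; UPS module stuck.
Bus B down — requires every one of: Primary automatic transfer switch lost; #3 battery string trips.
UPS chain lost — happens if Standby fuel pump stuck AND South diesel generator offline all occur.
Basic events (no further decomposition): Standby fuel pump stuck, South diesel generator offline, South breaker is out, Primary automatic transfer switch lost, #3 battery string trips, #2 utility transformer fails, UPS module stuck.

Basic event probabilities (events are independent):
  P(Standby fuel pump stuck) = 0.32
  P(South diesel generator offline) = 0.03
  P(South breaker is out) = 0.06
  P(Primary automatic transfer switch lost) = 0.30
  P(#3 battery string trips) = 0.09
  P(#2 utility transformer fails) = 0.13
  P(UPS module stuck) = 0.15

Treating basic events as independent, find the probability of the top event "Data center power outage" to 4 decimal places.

0.3301

P(UPS chain lost) [AND] = 0.32 × 0.03 = 0.009600
P(Bus B down) [AND] = 0.30 × 0.09 = 0.027000
P(Bus A inoperative) [OR] = 1 − (1−0.06) × (1−0.027000) × (1−0.13) × (1−0.15) = 0.323639
P(Data center power outage) [OR] = 1 − (1−0.009600) × (1−0.323639) = 0.330132
Rounded to 4 decimal places: P(Data center power outage) ≈ 0.3301.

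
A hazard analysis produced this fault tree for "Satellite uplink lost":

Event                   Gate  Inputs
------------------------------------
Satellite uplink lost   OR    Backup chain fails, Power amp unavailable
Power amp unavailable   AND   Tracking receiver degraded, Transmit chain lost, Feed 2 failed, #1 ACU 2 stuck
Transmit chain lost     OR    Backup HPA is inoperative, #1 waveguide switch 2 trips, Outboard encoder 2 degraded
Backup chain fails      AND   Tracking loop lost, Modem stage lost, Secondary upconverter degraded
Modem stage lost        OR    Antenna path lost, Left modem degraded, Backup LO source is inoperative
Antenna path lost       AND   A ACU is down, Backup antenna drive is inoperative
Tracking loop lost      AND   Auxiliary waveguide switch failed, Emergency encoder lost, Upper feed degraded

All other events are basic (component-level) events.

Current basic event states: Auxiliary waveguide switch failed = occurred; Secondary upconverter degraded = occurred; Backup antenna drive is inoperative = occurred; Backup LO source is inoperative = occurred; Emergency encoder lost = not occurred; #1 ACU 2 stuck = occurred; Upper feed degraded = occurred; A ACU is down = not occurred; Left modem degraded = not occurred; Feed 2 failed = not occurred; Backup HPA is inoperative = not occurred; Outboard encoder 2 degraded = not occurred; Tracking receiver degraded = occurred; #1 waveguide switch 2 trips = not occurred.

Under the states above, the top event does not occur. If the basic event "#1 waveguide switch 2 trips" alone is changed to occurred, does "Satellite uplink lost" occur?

No

Counterfactual: set "#1 waveguide switch 2 trips" to occurred.
Tracking loop lost [AND]: Auxiliary waveguide switch failed=occurs, Emergency encoder lost=not, Upper feed degraded=occurs → not all inputs occur → does not occur.
Antenna path lost [AND]: A ACU is down=not, Backup antenna drive is inoperative=occurs → not all inputs occur → does not occur.
Modem stage lost [OR]: Antenna path lost=not, Left modem degraded=not, Backup LO source is inoperative=occurs → at least one input occurs → occurs.
Backup chain fails [AND]: Tracking loop lost=not, Modem stage lost=occurs, Secondary upconverter degraded=occurs → not all inputs occur → does not occur.
Transmit chain lost [OR]: Backup HPA is inoperative=not, #1 waveguide switch 2 trips=occurs, Outboard encoder 2 degraded=not → at least one input occurs → occurs.
Power amp unavailable [AND]: Tracking receiver degraded=occurs, Transmit chain lost=occurs, Feed 2 failed=not, #1 ACU 2 stuck=occurs → not all inputs occur → does not occur.
Satellite uplink lost [OR]: Backup chain fails=not, Power amp unavailable=not → no input occurs → does not occur.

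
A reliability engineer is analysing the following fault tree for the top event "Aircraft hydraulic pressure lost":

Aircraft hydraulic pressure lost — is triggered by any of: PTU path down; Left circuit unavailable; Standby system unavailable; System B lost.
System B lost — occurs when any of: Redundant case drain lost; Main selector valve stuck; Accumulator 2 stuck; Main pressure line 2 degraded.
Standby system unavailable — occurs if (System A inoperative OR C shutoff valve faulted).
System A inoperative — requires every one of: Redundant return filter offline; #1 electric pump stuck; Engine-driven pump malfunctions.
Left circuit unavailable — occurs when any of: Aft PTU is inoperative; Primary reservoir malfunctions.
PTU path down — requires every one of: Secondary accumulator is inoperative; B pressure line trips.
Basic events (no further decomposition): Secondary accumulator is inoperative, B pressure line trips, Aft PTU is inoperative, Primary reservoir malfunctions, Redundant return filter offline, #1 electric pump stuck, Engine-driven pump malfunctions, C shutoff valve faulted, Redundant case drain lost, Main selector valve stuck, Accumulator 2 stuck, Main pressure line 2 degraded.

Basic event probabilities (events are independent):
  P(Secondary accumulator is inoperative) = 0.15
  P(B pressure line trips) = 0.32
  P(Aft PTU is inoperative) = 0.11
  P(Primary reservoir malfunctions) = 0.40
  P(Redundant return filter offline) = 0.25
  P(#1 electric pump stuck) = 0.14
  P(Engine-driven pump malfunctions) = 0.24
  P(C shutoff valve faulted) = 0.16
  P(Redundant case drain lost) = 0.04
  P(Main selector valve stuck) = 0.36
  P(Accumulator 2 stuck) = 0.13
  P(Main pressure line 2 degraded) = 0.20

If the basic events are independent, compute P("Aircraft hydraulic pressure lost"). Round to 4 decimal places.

P(PTU path down) [AND] = 0.15 × 0.32 = 0.048000
P(Left circuit unavailable) [OR] = 1 − (1−0.11) × (1−0.40) = 0.466000
P(System A inoperative) [AND] = 0.25 × 0.14 × 0.24 = 0.008400
P(Standby system unavailable) [OR] = 1 − (1−0.008400) × (1−0.16) = 0.167056
P(System B lost) [OR] = 1 − (1−0.04) × (1−0.36) × (1−0.13) × (1−0.20) = 0.572378
P(Aircraft hydraulic pressure lost) [OR] = 1 − (1−0.048000) × (1−0.466000) × (1−0.167056) × (1−0.572378) = 0.818927
Rounded to 4 decimal places: P(Aircraft hydraulic pressure lost) ≈ 0.8189.

0.8189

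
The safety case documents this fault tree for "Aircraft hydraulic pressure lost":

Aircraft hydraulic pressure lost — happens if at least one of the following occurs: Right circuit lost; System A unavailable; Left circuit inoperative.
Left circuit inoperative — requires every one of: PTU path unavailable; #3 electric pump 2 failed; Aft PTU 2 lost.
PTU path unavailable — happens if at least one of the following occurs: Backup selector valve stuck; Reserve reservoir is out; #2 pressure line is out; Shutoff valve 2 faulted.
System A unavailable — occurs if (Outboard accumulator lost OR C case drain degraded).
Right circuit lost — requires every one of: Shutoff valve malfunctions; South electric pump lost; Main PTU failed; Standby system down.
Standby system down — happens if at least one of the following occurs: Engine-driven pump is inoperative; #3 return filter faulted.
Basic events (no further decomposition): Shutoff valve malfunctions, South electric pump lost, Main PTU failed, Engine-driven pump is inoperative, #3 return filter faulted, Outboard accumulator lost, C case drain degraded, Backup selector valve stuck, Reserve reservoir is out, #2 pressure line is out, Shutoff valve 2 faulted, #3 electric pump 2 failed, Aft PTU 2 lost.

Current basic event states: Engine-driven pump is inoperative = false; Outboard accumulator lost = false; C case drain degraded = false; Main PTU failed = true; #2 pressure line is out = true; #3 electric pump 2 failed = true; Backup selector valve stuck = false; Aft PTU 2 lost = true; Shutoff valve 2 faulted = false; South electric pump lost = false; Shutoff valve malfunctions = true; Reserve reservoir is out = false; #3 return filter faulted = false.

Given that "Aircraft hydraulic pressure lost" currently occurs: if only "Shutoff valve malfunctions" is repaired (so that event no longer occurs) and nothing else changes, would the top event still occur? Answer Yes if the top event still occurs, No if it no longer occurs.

Yes

Counterfactual: set "Shutoff valve malfunctions" to not occurred.
Standby system down [OR]: Engine-driven pump is inoperative=not, #3 return filter faulted=not → no input occurs → does not occur.
Right circuit lost [AND]: Shutoff valve malfunctions=not, South electric pump lost=not, Main PTU failed=occurs, Standby system down=not → not all inputs occur → does not occur.
System A unavailable [OR]: Outboard accumulator lost=not, C case drain degraded=not → no input occurs → does not occur.
PTU path unavailable [OR]: Backup selector valve stuck=not, Reserve reservoir is out=not, #2 pressure line is out=occurs, Shutoff valve 2 faulted=not → at least one input occurs → occurs.
Left circuit inoperative [AND]: PTU path unavailable=occurs, #3 electric pump 2 failed=occurs, Aft PTU 2 lost=occurs → all inputs occur → occurs.
Aircraft hydraulic pressure lost [OR]: Right circuit lost=not, System A unavailable=not, Left circuit inoperative=occurs → at least one input occurs → occurs.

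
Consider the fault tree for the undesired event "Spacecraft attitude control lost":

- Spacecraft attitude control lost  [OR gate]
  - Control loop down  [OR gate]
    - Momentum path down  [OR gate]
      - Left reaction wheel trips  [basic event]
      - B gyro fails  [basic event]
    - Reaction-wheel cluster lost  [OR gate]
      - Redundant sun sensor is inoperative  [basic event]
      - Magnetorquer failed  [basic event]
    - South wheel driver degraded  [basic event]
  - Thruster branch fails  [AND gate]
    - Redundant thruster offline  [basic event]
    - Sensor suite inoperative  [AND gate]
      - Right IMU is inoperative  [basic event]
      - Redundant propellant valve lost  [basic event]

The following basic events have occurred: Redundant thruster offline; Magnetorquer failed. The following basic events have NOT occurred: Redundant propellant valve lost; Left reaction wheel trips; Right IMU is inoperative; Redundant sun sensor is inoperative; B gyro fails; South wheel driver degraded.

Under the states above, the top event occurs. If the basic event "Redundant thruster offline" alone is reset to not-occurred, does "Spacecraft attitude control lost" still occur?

Counterfactual: set "Redundant thruster offline" to not occurred.
Momentum path down [OR]: Left reaction wheel trips=not, B gyro fails=not → no input occurs → does not occur.
Reaction-wheel cluster lost [OR]: Redundant sun sensor is inoperative=not, Magnetorquer failed=occurs → at least one input occurs → occurs.
Control loop down [OR]: Momentum path down=not, Reaction-wheel cluster lost=occurs, South wheel driver degraded=not → at least one input occurs → occurs.
Sensor suite inoperative [AND]: Right IMU is inoperative=not, Redundant propellant valve lost=not → not all inputs occur → does not occur.
Thruster branch fails [AND]: Redundant thruster offline=not, Sensor suite inoperative=not → not all inputs occur → does not occur.
Spacecraft attitude control lost [OR]: Control loop down=occurs, Thruster branch fails=not → at least one input occurs → occurs.

Yes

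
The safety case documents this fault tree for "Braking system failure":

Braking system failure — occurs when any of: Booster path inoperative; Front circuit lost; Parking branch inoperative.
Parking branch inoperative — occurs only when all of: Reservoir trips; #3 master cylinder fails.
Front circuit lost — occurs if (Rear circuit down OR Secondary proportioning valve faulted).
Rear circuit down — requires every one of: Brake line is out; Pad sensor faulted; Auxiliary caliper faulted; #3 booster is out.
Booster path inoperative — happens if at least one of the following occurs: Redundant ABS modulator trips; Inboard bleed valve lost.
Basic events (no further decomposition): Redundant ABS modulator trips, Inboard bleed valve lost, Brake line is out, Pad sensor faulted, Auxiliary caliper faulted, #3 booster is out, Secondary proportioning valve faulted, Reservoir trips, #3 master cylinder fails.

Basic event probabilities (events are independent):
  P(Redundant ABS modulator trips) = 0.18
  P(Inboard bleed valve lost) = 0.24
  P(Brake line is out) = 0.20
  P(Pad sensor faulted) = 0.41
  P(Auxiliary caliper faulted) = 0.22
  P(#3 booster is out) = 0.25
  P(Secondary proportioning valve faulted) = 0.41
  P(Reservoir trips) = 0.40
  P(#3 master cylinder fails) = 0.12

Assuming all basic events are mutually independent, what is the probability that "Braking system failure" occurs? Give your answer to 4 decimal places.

P(Booster path inoperative) [OR] = 1 − (1−0.18) × (1−0.24) = 0.376800
P(Rear circuit down) [AND] = 0.20 × 0.41 × 0.22 × 0.25 = 0.004510
P(Front circuit lost) [OR] = 1 − (1−0.004510) × (1−0.41) = 0.412661
P(Parking branch inoperative) [AND] = 0.40 × 0.12 = 0.048000
P(Braking system failure) [OR] = 1 − (1−0.376800) × (1−0.412661) × (1−0.048000) = 0.651540
Rounded to 4 decimal places: P(Braking system failure) ≈ 0.6515.

0.6515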